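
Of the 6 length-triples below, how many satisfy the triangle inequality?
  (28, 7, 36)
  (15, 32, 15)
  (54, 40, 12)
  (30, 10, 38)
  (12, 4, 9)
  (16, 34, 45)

3

(7,28,36): 7+28 ≤ 36 → not valid
(15,15,32): 15+15 ≤ 32 → not valid
(12,40,54): 12+40 ≤ 54 → not valid
(10,30,38): 10+30 > 38 → valid
(4,9,12): 4+9 > 12 → valid
(16,34,45): 16+34 > 45 → valid
3 of the 6 triples form a triangle.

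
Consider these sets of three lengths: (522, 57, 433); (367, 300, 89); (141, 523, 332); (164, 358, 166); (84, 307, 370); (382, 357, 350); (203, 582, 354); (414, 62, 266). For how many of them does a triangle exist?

(57,433,522): 57+433 ≤ 522 → not valid
(89,300,367): 89+300 > 367 → valid
(141,332,523): 141+332 ≤ 523 → not valid
(164,166,358): 164+166 ≤ 358 → not valid
(84,307,370): 84+307 > 370 → valid
(350,357,382): 350+357 > 382 → valid
(203,354,582): 203+354 ≤ 582 → not valid
(62,266,414): 62+266 ≤ 414 → not valid
3 of the 8 triples form a triangle.

3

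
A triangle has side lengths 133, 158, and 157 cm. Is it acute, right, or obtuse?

acute

Compare the square of the longest side to the sum of squares of the other two: 133² + 157² = 42338 > 24964 = 158².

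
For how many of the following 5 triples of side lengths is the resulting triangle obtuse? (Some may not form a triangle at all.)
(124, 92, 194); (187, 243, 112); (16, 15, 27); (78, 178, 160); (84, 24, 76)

(124,92,194): 92²+124² = 23840 < 37636 = 194² → obtuse
(187,243,112): 112²+187² = 47513 < 59049 = 243² → obtuse
(16,15,27): 15²+16² = 481 < 729 = 27² → obtuse
(78,178,160): 78²+160² = 31684 = 178² → right
(84,24,76): 24²+76² = 6352 < 7056 = 84² → obtuse
4 of the 5 are obtuse.

4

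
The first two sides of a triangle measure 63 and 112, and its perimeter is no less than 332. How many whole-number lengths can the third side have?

18

Triangle inequality: 49 < x < 175. Perimeter ≥ 332 gives x ≥ 332 − 63 − 112 = 157.
So 157 ≤ x < 175; integers 157 through 174: 18 values.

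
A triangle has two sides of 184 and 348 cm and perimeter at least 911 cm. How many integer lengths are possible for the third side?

153

Triangle inequality: 164 < x < 532. Perimeter ≥ 911 gives x ≥ 911 − 184 − 348 = 379.
So 379 ≤ x < 532; integers 379 through 531: 153 values.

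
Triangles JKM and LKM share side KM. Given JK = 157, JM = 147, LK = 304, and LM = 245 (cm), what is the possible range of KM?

From triangle JKM: |157 − 147| < KM < 157 + 147, i.e. 10 < KM < 304.
From triangle LKM: 59 < KM < 549.
Both must hold, so KM lies in the intersection.

59 < KM < 304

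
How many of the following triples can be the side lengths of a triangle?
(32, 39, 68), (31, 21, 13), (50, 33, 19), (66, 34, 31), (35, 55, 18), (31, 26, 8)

(32,39,68): 32+39 > 68 → valid
(13,21,31): 13+21 > 31 → valid
(19,33,50): 19+33 > 50 → valid
(31,34,66): 31+34 ≤ 66 → not valid
(18,35,55): 18+35 ≤ 55 → not valid
(8,26,31): 8+26 > 31 → valid
4 of the 6 triples form a triangle.

4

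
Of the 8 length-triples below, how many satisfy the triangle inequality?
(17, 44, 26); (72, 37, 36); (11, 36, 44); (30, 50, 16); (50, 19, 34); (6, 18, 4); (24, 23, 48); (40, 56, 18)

4

(17,26,44): 17+26 ≤ 44 → not valid
(36,37,72): 36+37 > 72 → valid
(11,36,44): 11+36 > 44 → valid
(16,30,50): 16+30 ≤ 50 → not valid
(19,34,50): 19+34 > 50 → valid
(4,6,18): 4+6 ≤ 18 → not valid
(23,24,48): 23+24 ≤ 48 → not valid
(18,40,56): 18+40 > 56 → valid
4 of the 8 triples form a triangle.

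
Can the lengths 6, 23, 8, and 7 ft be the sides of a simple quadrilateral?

For a quadrilateral, each side must be shorter than the sum of the others.
Here the longest side is 23, but the remaining 3 sides sum to only 21.

No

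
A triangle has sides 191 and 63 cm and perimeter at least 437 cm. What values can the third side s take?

Triangle inequality alone gives 128 < s < 254.
The perimeter condition gives s ≥ 437 − 191 − 63 = 183.
Intersecting the two: 183 ≤ s < 254.

183 ≤ s < 254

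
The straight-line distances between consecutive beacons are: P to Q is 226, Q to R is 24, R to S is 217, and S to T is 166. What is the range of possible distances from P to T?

The maximum is all hops collinear in one direction: 226 + 24 + 217 + 166 = 633.
The longest hop is 226; the others sum to 407. Since 226 ≤ 407, the path can fold back on itself completely, so the minimum distance is 0.

0 ≤ PT ≤ 633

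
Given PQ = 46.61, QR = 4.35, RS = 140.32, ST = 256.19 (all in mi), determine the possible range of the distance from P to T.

64.91 ≤ PT ≤ 447.47 mi

The maximum is all hops collinear in one direction: 46.61 + 4.35 + 140.32 + 256.19 = 447.47.
The longest hop is 256.19; the others sum to 191.28. Folding the others back against it leaves at least 256.19 − 191.28 = 64.91.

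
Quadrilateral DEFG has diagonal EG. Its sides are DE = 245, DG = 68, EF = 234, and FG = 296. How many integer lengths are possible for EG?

135

From triangle DEG: 177 < EG < 313.
From triangle FEG: 62 < EG < 530.
Intersection: 177 < EG < 313, so integers 178 through 312: 135 values.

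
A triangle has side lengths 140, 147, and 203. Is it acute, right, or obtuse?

right

Compare the square of the longest side to the sum of squares of the other two: 140² + 147² = 41209 = 203².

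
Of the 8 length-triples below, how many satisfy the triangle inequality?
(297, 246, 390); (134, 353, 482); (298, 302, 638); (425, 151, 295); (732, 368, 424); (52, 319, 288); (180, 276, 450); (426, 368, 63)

(246,297,390): 246+297 > 390 → valid
(134,353,482): 134+353 > 482 → valid
(298,302,638): 298+302 ≤ 638 → not valid
(151,295,425): 151+295 > 425 → valid
(368,424,732): 368+424 > 732 → valid
(52,288,319): 52+288 > 319 → valid
(180,276,450): 180+276 > 450 → valid
(63,368,426): 63+368 > 426 → valid
7 of the 8 triples form a triangle.

7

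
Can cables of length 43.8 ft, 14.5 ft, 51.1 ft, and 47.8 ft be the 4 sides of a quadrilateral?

A quadrilateral exists iff every side is shorter than the sum of the others — equivalently, the longest side is less than the sum of the rest.
Longest side 51.1 < 106.1 (sum of the remaining 3), so yes.

Yes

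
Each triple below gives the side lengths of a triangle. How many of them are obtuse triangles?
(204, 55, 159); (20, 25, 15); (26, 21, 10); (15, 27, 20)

3

(204,55,159): 55²+159² = 28306 < 41616 = 204² → obtuse
(20,25,15): 15²+20² = 625 = 25² → right
(26,21,10): 10²+21² = 541 < 676 = 26² → obtuse
(15,27,20): 15²+20² = 625 < 729 = 27² → obtuse
3 of the 4 are obtuse.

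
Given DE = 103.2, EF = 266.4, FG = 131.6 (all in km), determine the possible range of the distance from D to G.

The maximum is all hops collinear in one direction: 103.2 + 266.4 + 131.6 = 501.2.
The longest hop is 266.4; the others sum to 234.8. Folding the others back against it leaves at least 266.4 − 234.8 = 31.6.

31.6 ≤ DG ≤ 501.2 km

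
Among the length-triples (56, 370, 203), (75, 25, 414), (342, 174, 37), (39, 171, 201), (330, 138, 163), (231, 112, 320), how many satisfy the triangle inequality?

(56,203,370): 56+203 ≤ 370 → not valid
(25,75,414): 25+75 ≤ 414 → not valid
(37,174,342): 37+174 ≤ 342 → not valid
(39,171,201): 39+171 > 201 → valid
(138,163,330): 138+163 ≤ 330 → not valid
(112,231,320): 112+231 > 320 → valid
2 of the 6 triples form a triangle.

2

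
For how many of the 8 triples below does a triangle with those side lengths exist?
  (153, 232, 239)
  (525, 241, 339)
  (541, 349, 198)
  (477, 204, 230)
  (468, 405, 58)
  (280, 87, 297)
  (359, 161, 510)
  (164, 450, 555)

(153,232,239): 153+232 > 239 → valid
(241,339,525): 241+339 > 525 → valid
(198,349,541): 198+349 > 541 → valid
(204,230,477): 204+230 ≤ 477 → not valid
(58,405,468): 58+405 ≤ 468 → not valid
(87,280,297): 87+280 > 297 → valid
(161,359,510): 161+359 > 510 → valid
(164,450,555): 164+450 > 555 → valid
6 of the 8 triples form a triangle.

6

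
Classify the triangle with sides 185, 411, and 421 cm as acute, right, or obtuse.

acute

Compare the square of the longest side to the sum of squares of the other two: 185² + 411² = 203146 > 177241 = 421².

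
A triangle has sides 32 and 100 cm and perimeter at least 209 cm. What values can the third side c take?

Triangle inequality alone gives 68 < c < 132.
The perimeter condition gives c ≥ 209 − 32 − 100 = 77.
Intersecting the two: 77 ≤ c < 132.

77 ≤ c < 132 cm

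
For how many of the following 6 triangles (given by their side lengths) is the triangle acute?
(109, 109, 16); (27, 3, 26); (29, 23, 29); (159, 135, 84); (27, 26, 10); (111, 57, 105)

4

(109,109,16): 16²+109² = 12137 > 11881 = 109² → acute
(27,3,26): 3²+26² = 685 < 729 = 27² → obtuse
(29,23,29): 23²+29² = 1370 > 841 = 29² → acute
(159,135,84): 84²+135² = 25281 = 159² → right
(27,26,10): 10²+26² = 776 > 729 = 27² → acute
(111,57,105): 57²+105² = 14274 > 12321 = 111² → acute
4 of the 6 are acute.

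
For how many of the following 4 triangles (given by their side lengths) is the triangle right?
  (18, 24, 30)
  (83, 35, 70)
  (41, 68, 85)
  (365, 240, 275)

(18,24,30): 18²+24² = 900 = 30² → right
(83,35,70): 35²+70² = 6125 < 6889 = 83² → obtuse
(41,68,85): 41²+68² = 6305 < 7225 = 85² → obtuse
(365,240,275): 240²+275² = 133225 = 365² → right
2 of the 4 are right.

2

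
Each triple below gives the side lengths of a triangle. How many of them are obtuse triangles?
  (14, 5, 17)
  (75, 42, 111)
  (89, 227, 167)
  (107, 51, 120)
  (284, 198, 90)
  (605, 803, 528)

5

(14,5,17): 5²+14² = 221 < 289 = 17² → obtuse
(75,42,111): 42²+75² = 7389 < 12321 = 111² → obtuse
(89,227,167): 89²+167² = 35810 < 51529 = 227² → obtuse
(107,51,120): 51²+107² = 14050 < 14400 = 120² → obtuse
(284,198,90): 90²+198² = 47304 < 80656 = 284² → obtuse
(605,803,528): 528²+605² = 644809 = 803² → right
5 of the 6 are obtuse.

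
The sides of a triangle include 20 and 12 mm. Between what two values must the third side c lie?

By the triangle inequality, c must be less than 20 + 12 = 32 and greater than |20 − 12| = 8.

8 < c < 32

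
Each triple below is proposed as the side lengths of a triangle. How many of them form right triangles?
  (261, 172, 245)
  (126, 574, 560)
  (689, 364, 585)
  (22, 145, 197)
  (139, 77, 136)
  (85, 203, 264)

2

(261,172,245): 172²+245² = 89609 > 68121 = 261² → acute
(126,574,560): 126²+560² = 329476 = 574² → right
(689,364,585): 364²+585² = 474721 = 689² → right
(22,145,197): 22+145 ≤ 197, not a triangle
(139,77,136): 77²+136² = 24425 > 19321 = 139² → acute
(85,203,264): 85²+203² = 48434 < 69696 = 264² → obtuse
2 of the 6 are right.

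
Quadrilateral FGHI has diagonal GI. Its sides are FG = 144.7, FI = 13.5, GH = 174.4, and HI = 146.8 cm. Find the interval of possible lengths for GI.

131.2 < GI < 158.2

From triangle FGI: |144.7 − 13.5| < GI < 144.7 + 13.5, i.e. 131.2 < GI < 158.2.
From triangle HGI: 27.6 < GI < 321.2.
Both must hold, so GI lies in the intersection.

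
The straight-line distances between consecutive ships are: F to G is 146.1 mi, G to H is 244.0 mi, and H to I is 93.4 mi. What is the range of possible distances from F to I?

4.5 ≤ FI ≤ 483.5 mi

The maximum is all hops collinear in one direction: 146.1 + 244.0 + 93.4 = 483.5.
The longest hop is 244.0; the others sum to 239.5. Folding the others back against it leaves at least 244.0 − 239.5 = 4.5.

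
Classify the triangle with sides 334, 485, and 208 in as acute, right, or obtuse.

Compare the square of the longest side to the sum of squares of the other two: 208² + 334² = 154820 < 235225 = 485².

obtuse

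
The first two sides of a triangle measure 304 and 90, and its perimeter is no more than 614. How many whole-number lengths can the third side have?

6

Triangle inequality: 214 < x < 394. Perimeter ≤ 614 gives x ≤ 614 − 304 − 90 = 220.
So 214 < x ≤ 220; integers 215 through 220: 6 values.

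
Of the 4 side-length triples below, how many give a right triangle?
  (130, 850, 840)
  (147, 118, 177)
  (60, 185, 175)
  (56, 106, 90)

3

(130,850,840): 130²+840² = 722500 = 850² → right
(147,118,177): 118²+147² = 35533 > 31329 = 177² → acute
(60,185,175): 60²+175² = 34225 = 185² → right
(56,106,90): 56²+90² = 11236 = 106² → right
3 of the 4 are right.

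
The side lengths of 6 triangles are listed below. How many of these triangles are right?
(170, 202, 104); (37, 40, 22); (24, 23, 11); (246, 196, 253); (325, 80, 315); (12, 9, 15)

(170,202,104): 104²+170² = 39716 < 40804 = 202² → obtuse
(37,40,22): 22²+37² = 1853 > 1600 = 40² → acute
(24,23,11): 11²+23² = 650 > 576 = 24² → acute
(246,196,253): 196²+246² = 98932 > 64009 = 253² → acute
(325,80,315): 80²+315² = 105625 = 325² → right
(12,9,15): 9²+12² = 225 = 15² → right
2 of the 6 are right.

2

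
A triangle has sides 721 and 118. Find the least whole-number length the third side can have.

The third side must be strictly greater than |721 − 118| = 603.
The smallest integer above 603 is 604.

604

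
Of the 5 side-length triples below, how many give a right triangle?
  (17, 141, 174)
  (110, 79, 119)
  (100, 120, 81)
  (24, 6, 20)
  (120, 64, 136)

(17,141,174): 17+141 ≤ 174, not a triangle
(110,79,119): 79²+110² = 18341 > 14161 = 119² → acute
(100,120,81): 81²+100² = 16561 > 14400 = 120² → acute
(24,6,20): 6²+20² = 436 < 576 = 24² → obtuse
(120,64,136): 64²+120² = 18496 = 136² → right
1 of the 5 is right.

1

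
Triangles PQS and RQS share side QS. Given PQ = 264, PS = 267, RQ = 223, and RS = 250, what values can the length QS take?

27 < QS < 473

From triangle PQS: |264 − 267| < QS < 264 + 267, i.e. 3 < QS < 531.
From triangle RQS: 27 < QS < 473.
Both must hold, so QS lies in the intersection.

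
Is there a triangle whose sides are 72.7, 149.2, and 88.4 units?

Yes

The longest side is 149.2, and the other two sum to 161.1.
Since 161.1 > 149.2, the triangle inequality holds.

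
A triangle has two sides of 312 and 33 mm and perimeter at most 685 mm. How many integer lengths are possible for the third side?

Triangle inequality: 279 < x < 345. Perimeter ≤ 685 gives x ≤ 685 − 312 − 33 = 340.
So 279 < x ≤ 340; integers 280 through 340: 61 values.

61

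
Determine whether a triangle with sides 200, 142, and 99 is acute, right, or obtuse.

obtuse

Compare the square of the longest side to the sum of squares of the other two: 99² + 142² = 29965 < 40000 = 200².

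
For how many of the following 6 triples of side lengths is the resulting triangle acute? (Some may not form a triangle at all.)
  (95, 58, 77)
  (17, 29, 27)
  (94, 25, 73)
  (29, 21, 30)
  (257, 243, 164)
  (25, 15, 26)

(95,58,77): 58²+77² = 9293 > 9025 = 95² → acute
(17,29,27): 17²+27² = 1018 > 841 = 29² → acute
(94,25,73): 25²+73² = 5954 < 8836 = 94² → obtuse
(29,21,30): 21²+29² = 1282 > 900 = 30² → acute
(257,243,164): 164²+243² = 85945 > 66049 = 257² → acute
(25,15,26): 15²+25² = 850 > 676 = 26² → acute
5 of the 6 are acute.

5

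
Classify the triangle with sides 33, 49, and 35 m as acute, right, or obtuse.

obtuse

Compare the square of the longest side to the sum of squares of the other two: 33² + 35² = 2314 < 2401 = 49².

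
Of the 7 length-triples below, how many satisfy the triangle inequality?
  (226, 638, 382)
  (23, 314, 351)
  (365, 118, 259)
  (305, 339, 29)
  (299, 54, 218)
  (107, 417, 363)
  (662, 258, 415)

3

(226,382,638): 226+382 ≤ 638 → not valid
(23,314,351): 23+314 ≤ 351 → not valid
(118,259,365): 118+259 > 365 → valid
(29,305,339): 29+305 ≤ 339 → not valid
(54,218,299): 54+218 ≤ 299 → not valid
(107,363,417): 107+363 > 417 → valid
(258,415,662): 258+415 > 662 → valid
3 of the 7 triples form a triangle.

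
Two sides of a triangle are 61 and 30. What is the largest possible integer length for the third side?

The third side must be strictly less than 61 + 30 = 91.
The largest integer below 91 is 90.

90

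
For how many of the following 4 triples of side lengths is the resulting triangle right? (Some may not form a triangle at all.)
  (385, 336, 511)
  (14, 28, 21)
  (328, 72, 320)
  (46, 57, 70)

(385,336,511): 336²+385² = 261121 = 511² → right
(14,28,21): 14²+21² = 637 < 784 = 28² → obtuse
(328,72,320): 72²+320² = 107584 = 328² → right
(46,57,70): 46²+57² = 5365 > 4900 = 70² → acute
2 of the 4 are right.

2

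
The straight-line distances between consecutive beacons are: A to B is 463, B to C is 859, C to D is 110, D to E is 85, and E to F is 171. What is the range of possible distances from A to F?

30 ≤ AF ≤ 1688

The maximum is all hops collinear in one direction: 463 + 859 + 110 + 85 + 171 = 1688.
The longest hop is 859; the others sum to 829. Folding the others back against it leaves at least 859 − 829 = 30.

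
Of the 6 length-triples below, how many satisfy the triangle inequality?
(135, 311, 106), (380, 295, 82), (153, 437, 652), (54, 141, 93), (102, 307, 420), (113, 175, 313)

(106,135,311): 106+135 ≤ 311 → not valid
(82,295,380): 82+295 ≤ 380 → not valid
(153,437,652): 153+437 ≤ 652 → not valid
(54,93,141): 54+93 > 141 → valid
(102,307,420): 102+307 ≤ 420 → not valid
(113,175,313): 113+175 ≤ 313 → not valid
1 of the 6 triples forms a triangle.

1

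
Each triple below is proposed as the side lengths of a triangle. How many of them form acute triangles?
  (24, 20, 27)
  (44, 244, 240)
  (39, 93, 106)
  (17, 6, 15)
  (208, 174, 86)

(24,20,27): 20²+24² = 976 > 729 = 27² → acute
(44,244,240): 44²+240² = 59536 = 244² → right
(39,93,106): 39²+93² = 10170 < 11236 = 106² → obtuse
(17,6,15): 6²+15² = 261 < 289 = 17² → obtuse
(208,174,86): 86²+174² = 37672 < 43264 = 208² → obtuse
1 of the 5 is acute.

1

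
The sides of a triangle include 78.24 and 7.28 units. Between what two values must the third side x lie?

70.96 < x < 85.52

By the triangle inequality, x must be less than 78.24 + 7.28 = 85.52 and greater than |78.24 − 7.28| = 70.96.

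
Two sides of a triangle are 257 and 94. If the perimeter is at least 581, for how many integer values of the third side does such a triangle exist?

121

Triangle inequality: 163 < x < 351. Perimeter ≥ 581 gives x ≥ 581 − 257 − 94 = 230.
So 230 ≤ x < 351; integers 230 through 350: 121 values.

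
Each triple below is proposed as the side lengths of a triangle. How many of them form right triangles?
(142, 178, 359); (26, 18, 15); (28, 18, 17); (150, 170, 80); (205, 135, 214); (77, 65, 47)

1

(142,178,359): 142+178 ≤ 359, not a triangle
(26,18,15): 15²+18² = 549 < 676 = 26² → obtuse
(28,18,17): 17²+18² = 613 < 784 = 28² → obtuse
(150,170,80): 80²+150² = 28900 = 170² → right
(205,135,214): 135²+205² = 60250 > 45796 = 214² → acute
(77,65,47): 47²+65² = 6434 > 5929 = 77² → acute
1 of the 6 is right.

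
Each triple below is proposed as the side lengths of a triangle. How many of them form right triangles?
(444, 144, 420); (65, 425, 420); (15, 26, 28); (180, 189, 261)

3

(444,144,420): 144²+420² = 197136 = 444² → right
(65,425,420): 65²+420² = 180625 = 425² → right
(15,26,28): 15²+26² = 901 > 784 = 28² → acute
(180,189,261): 180²+189² = 68121 = 261² → right
3 of the 4 are right.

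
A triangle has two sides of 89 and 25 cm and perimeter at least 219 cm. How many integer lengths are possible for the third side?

Triangle inequality: 64 < x < 114. Perimeter ≥ 219 gives x ≥ 219 − 89 − 25 = 105.
So 105 ≤ x < 114; integers 105 through 113: 9 values.

9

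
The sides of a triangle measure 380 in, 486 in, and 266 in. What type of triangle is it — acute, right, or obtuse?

Compare the square of the longest side to the sum of squares of the other two: 266² + 380² = 215156 < 236196 = 486².

obtuse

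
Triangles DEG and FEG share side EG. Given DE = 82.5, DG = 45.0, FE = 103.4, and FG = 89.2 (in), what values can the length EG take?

37.5 < EG < 127.5

From triangle DEG: |82.5 − 45.0| < EG < 82.5 + 45.0, i.e. 37.5 < EG < 127.5.
From triangle FEG: 14.2 < EG < 192.6.
Both must hold, so EG lies in the intersection.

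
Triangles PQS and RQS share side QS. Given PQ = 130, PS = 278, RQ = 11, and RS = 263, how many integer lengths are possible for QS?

From triangle PQS: 148 < QS < 408.
From triangle RQS: 252 < QS < 274.
Intersection: 252 < QS < 274, so integers 253 through 273: 21 values.

21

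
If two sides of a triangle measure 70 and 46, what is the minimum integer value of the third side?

25

The third side must be strictly greater than |70 − 46| = 24.
The smallest integer above 24 is 25.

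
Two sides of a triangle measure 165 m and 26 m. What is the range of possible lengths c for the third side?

By the triangle inequality, c must be less than 165 + 26 = 191 and greater than |165 − 26| = 139.

139 < c < 191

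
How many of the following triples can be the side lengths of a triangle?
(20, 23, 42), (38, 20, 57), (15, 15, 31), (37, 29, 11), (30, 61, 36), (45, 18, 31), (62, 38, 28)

6

(20,23,42): 20+23 > 42 → valid
(20,38,57): 20+38 > 57 → valid
(15,15,31): 15+15 ≤ 31 → not valid
(11,29,37): 11+29 > 37 → valid
(30,36,61): 30+36 > 61 → valid
(18,31,45): 18+31 > 45 → valid
(28,38,62): 28+38 > 62 → valid
6 of the 7 triples form a triangle.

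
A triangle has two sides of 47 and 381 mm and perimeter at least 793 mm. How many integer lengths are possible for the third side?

Triangle inequality: 334 < x < 428. Perimeter ≥ 793 gives x ≥ 793 − 47 − 381 = 365.
So 365 ≤ x < 428; integers 365 through 427: 63 values.

63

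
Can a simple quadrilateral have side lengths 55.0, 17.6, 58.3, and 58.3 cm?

Yes

A quadrilateral exists iff every side is shorter than the sum of the others — equivalently, the longest side is less than the sum of the rest.
Longest side 58.3 < 130.9 (sum of the remaining 3), so yes.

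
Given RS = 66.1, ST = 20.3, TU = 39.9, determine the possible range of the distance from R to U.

The maximum is all hops collinear in one direction: 66.1 + 20.3 + 39.9 = 126.3.
The longest hop is 66.1; the others sum to 60.2. Folding the others back against it leaves at least 66.1 − 60.2 = 5.9.

5.9 ≤ RU ≤ 126.3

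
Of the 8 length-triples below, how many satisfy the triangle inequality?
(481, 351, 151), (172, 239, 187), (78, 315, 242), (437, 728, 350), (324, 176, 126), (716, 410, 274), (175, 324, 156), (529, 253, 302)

6

(151,351,481): 151+351 > 481 → valid
(172,187,239): 172+187 > 239 → valid
(78,242,315): 78+242 > 315 → valid
(350,437,728): 350+437 > 728 → valid
(126,176,324): 126+176 ≤ 324 → not valid
(274,410,716): 274+410 ≤ 716 → not valid
(156,175,324): 156+175 > 324 → valid
(253,302,529): 253+302 > 529 → valid
6 of the 8 triples form a triangle.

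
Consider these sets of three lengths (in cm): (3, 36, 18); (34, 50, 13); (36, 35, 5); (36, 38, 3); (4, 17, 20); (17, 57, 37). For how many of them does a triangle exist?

(3,18,36): 3+18 ≤ 36 → not valid
(13,34,50): 13+34 ≤ 50 → not valid
(5,35,36): 5+35 > 36 → valid
(3,36,38): 3+36 > 38 → valid
(4,17,20): 4+17 > 20 → valid
(17,37,57): 17+37 ≤ 57 → not valid
3 of the 6 triples form a triangle.

3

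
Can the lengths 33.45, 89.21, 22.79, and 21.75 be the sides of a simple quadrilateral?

For a quadrilateral, each side must be shorter than the sum of the others.
Here the longest side is 89.21, but the remaining 3 sides sum to only 77.99.

No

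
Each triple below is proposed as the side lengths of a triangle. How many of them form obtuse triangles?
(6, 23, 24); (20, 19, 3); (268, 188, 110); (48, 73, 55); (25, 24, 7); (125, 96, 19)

3

(6,23,24): 6²+23² = 565 < 576 = 24² → obtuse
(20,19,3): 3²+19² = 370 < 400 = 20² → obtuse
(268,188,110): 110²+188² = 47444 < 71824 = 268² → obtuse
(48,73,55): 48²+55² = 5329 = 73² → right
(25,24,7): 7²+24² = 625 = 25² → right
(125,96,19): 19+96 ≤ 125, not a triangle
3 of the 6 are obtuse.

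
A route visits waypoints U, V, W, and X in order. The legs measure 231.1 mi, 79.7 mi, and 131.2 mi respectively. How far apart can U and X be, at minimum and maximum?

The maximum is all hops collinear in one direction: 231.1 + 79.7 + 131.2 = 442.0.
The longest hop is 231.1; the others sum to 210.9. Folding the others back against it leaves at least 231.1 − 210.9 = 20.2.

20.2 ≤ UX ≤ 442.0 mi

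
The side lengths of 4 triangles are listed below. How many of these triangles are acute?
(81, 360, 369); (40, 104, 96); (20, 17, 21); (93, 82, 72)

(81,360,369): 81²+360² = 136161 = 369² → right
(40,104,96): 40²+96² = 10816 = 104² → right
(20,17,21): 17²+20² = 689 > 441 = 21² → acute
(93,82,72): 72²+82² = 11908 > 8649 = 93² → acute
2 of the 4 are acute.

2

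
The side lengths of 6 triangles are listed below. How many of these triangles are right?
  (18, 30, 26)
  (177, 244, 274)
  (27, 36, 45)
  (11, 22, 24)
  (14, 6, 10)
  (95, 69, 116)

1

(18,30,26): 18²+26² = 1000 > 900 = 30² → acute
(177,244,274): 177²+244² = 90865 > 75076 = 274² → acute
(27,36,45): 27²+36² = 2025 = 45² → right
(11,22,24): 11²+22² = 605 > 576 = 24² → acute
(14,6,10): 6²+10² = 136 < 196 = 14² → obtuse
(95,69,116): 69²+95² = 13786 > 13456 = 116² → acute
1 of the 6 is right.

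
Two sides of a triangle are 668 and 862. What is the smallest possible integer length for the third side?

The third side must be strictly greater than |668 − 862| = 194.
The smallest integer above 194 is 195.

195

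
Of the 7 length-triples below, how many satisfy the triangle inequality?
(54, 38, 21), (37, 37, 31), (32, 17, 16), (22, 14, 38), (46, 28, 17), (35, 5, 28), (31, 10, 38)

(21,38,54): 21+38 > 54 → valid
(31,37,37): 31+37 > 37 → valid
(16,17,32): 16+17 > 32 → valid
(14,22,38): 14+22 ≤ 38 → not valid
(17,28,46): 17+28 ≤ 46 → not valid
(5,28,35): 5+28 ≤ 35 → not valid
(10,31,38): 10+31 > 38 → valid
4 of the 7 triples form a triangle.

4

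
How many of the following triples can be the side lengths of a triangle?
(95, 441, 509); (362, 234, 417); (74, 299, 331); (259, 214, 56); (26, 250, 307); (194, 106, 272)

5

(95,441,509): 95+441 > 509 → valid
(234,362,417): 234+362 > 417 → valid
(74,299,331): 74+299 > 331 → valid
(56,214,259): 56+214 > 259 → valid
(26,250,307): 26+250 ≤ 307 → not valid
(106,194,272): 106+194 > 272 → valid
5 of the 6 triples form a triangle.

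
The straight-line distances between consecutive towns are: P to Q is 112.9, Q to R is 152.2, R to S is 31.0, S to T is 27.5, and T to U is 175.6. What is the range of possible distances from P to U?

The maximum is all hops collinear in one direction: 112.9 + 152.2 + 31.0 + 27.5 + 175.6 = 499.2.
The longest hop is 175.6; the others sum to 323.6. Since 175.6 ≤ 323.6, the path can fold back on itself completely, so the minimum distance is 0.

0 ≤ PU ≤ 499.2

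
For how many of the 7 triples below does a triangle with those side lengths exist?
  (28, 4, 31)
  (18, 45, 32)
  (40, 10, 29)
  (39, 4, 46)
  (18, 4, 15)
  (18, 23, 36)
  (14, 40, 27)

(4,28,31): 4+28 > 31 → valid
(18,32,45): 18+32 > 45 → valid
(10,29,40): 10+29 ≤ 40 → not valid
(4,39,46): 4+39 ≤ 46 → not valid
(4,15,18): 4+15 > 18 → valid
(18,23,36): 18+23 > 36 → valid
(14,27,40): 14+27 > 40 → valid
5 of the 7 triples form a triangle.

5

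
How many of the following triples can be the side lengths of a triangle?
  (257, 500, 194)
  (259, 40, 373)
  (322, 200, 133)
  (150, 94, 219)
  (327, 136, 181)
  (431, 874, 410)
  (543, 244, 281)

2

(194,257,500): 194+257 ≤ 500 → not valid
(40,259,373): 40+259 ≤ 373 → not valid
(133,200,322): 133+200 > 322 → valid
(94,150,219): 94+150 > 219 → valid
(136,181,327): 136+181 ≤ 327 → not valid
(410,431,874): 410+431 ≤ 874 → not valid
(244,281,543): 244+281 ≤ 543 → not valid
2 of the 7 triples form a triangle.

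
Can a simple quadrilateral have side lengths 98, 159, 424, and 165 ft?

For a quadrilateral, each side must be shorter than the sum of the others.
Here the longest side is 424, but the remaining 3 sides sum to only 422.

No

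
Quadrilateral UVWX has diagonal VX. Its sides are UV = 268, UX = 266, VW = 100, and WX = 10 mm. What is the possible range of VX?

90 < VX < 110

From triangle UVX: |268 − 266| < VX < 268 + 266, i.e. 2 < VX < 534.
From triangle WVX: 90 < VX < 110.
Both must hold, so VX lies in the intersection.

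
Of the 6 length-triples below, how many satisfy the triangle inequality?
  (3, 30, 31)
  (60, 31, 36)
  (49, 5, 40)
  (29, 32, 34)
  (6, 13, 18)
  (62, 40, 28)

(3,30,31): 3+30 > 31 → valid
(31,36,60): 31+36 > 60 → valid
(5,40,49): 5+40 ≤ 49 → not valid
(29,32,34): 29+32 > 34 → valid
(6,13,18): 6+13 > 18 → valid
(28,40,62): 28+40 > 62 → valid
5 of the 6 triples form a triangle.

5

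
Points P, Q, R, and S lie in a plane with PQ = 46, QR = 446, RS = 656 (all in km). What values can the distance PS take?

The maximum is all hops collinear in one direction: 46 + 446 + 656 = 1148.
The longest hop is 656; the others sum to 492. Folding the others back against it leaves at least 656 − 492 = 164.

164 ≤ PS ≤ 1148 km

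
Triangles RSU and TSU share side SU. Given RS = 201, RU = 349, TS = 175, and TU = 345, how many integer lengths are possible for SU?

From triangle RSU: 148 < SU < 550.
From triangle TSU: 170 < SU < 520.
Intersection: 170 < SU < 520, so integers 171 through 519: 349 values.

349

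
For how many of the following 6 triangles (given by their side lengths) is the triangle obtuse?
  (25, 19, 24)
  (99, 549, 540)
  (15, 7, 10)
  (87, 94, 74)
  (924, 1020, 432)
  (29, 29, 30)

(25,19,24): 19²+24² = 937 > 625 = 25² → acute
(99,549,540): 99²+540² = 301401 = 549² → right
(15,7,10): 7²+10² = 149 < 225 = 15² → obtuse
(87,94,74): 74²+87² = 13045 > 8836 = 94² → acute
(924,1020,432): 432²+924² = 1040400 = 1020² → right
(29,29,30): 29²+29² = 1682 > 900 = 30² → acute
1 of the 6 is obtuse.

1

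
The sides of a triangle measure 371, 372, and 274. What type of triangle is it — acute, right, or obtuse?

acute

Compare the square of the longest side to the sum of squares of the other two: 274² + 371² = 212717 > 138384 = 372².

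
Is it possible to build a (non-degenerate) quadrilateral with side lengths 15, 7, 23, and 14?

Yes

A quadrilateral exists iff every side is shorter than the sum of the others — equivalently, the longest side is less than the sum of the rest.
Longest side 23 < 36 (sum of the remaining 3), so yes.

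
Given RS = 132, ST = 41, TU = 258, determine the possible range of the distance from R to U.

The maximum is all hops collinear in one direction: 132 + 41 + 258 = 431.
The longest hop is 258; the others sum to 173. Folding the others back against it leaves at least 258 − 173 = 85.

85 ≤ RU ≤ 431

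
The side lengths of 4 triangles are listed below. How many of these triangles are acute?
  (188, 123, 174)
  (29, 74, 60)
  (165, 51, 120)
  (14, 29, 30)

(188,123,174): 123²+174² = 45405 > 35344 = 188² → acute
(29,74,60): 29²+60² = 4441 < 5476 = 74² → obtuse
(165,51,120): 51²+120² = 17001 < 27225 = 165² → obtuse
(14,29,30): 14²+29² = 1037 > 900 = 30² → acute
2 of the 4 are acute.

2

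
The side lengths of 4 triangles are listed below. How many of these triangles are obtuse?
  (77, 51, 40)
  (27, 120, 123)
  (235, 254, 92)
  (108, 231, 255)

2

(77,51,40): 40²+51² = 4201 < 5929 = 77² → obtuse
(27,120,123): 27²+120² = 15129 = 123² → right
(235,254,92): 92²+235² = 63689 < 64516 = 254² → obtuse
(108,231,255): 108²+231² = 65025 = 255² → right
2 of the 4 are obtuse.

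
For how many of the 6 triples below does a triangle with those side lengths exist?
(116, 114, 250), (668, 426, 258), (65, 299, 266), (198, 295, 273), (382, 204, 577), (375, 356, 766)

4

(114,116,250): 114+116 ≤ 250 → not valid
(258,426,668): 258+426 > 668 → valid
(65,266,299): 65+266 > 299 → valid
(198,273,295): 198+273 > 295 → valid
(204,382,577): 204+382 > 577 → valid
(356,375,766): 356+375 ≤ 766 → not valid
4 of the 6 triples form a triangle.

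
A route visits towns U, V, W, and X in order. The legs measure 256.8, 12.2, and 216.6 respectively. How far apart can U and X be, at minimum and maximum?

28.0 ≤ UX ≤ 485.6

The maximum is all hops collinear in one direction: 256.8 + 12.2 + 216.6 = 485.6.
The longest hop is 256.8; the others sum to 228.8. Folding the others back against it leaves at least 256.8 − 228.8 = 28.0.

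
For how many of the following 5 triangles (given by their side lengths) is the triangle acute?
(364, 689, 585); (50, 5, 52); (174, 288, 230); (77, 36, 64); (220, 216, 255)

(364,689,585): 364²+585² = 474721 = 689² → right
(50,5,52): 5²+50² = 2525 < 2704 = 52² → obtuse
(174,288,230): 174²+230² = 83176 > 82944 = 288² → acute
(77,36,64): 36²+64² = 5392 < 5929 = 77² → obtuse
(220,216,255): 216²+220² = 95056 > 65025 = 255² → acute
2 of the 5 are acute.

2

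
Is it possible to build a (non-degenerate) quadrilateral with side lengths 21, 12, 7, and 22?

Yes

A quadrilateral exists iff every side is shorter than the sum of the others — equivalently, the longest side is less than the sum of the rest.
Longest side 22 < 40 (sum of the remaining 3), so yes.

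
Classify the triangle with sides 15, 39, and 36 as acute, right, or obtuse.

Compare the square of the longest side to the sum of squares of the other two: 15² + 36² = 1521 = 39².

right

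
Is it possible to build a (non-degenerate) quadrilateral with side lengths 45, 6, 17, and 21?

No

For a quadrilateral, each side must be shorter than the sum of the others.
Here the longest side is 45, but the remaining 3 sides sum to only 44.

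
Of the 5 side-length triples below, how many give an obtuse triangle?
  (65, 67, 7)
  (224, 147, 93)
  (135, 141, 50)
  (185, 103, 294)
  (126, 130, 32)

(65,67,7): 7²+65² = 4274 < 4489 = 67² → obtuse
(224,147,93): 93²+147² = 30258 < 50176 = 224² → obtuse
(135,141,50): 50²+135² = 20725 > 19881 = 141² → acute
(185,103,294): 103+185 ≤ 294, not a triangle
(126,130,32): 32²+126² = 16900 = 130² → right
2 of the 5 are obtuse.

2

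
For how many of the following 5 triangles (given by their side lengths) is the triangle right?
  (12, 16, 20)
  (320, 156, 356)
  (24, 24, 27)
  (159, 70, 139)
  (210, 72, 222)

3

(12,16,20): 12²+16² = 400 = 20² → right
(320,156,356): 156²+320² = 126736 = 356² → right
(24,24,27): 24²+24² = 1152 > 729 = 27² → acute
(159,70,139): 70²+139² = 24221 < 25281 = 159² → obtuse
(210,72,222): 72²+210² = 49284 = 222² → right
3 of the 5 are right.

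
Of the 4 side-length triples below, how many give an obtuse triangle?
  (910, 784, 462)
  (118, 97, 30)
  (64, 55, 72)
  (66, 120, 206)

(910,784,462): 462²+784² = 828100 = 910² → right
(118,97,30): 30²+97² = 10309 < 13924 = 118² → obtuse
(64,55,72): 55²+64² = 7121 > 5184 = 72² → acute
(66,120,206): 66+120 ≤ 206, not a triangle
1 of the 4 is obtuse.

1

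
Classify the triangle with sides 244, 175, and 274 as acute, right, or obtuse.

acute

Compare the square of the longest side to the sum of squares of the other two: 175² + 244² = 90161 > 75076 = 274².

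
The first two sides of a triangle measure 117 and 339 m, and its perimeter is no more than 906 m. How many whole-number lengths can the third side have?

Triangle inequality: 222 < x < 456. Perimeter ≤ 906 gives x ≤ 906 − 117 − 339 = 450.
So 222 < x ≤ 450; integers 223 through 450: 228 values.

228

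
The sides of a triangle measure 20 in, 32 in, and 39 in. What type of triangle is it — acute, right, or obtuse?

Compare the square of the longest side to the sum of squares of the other two: 20² + 32² = 1424 < 1521 = 39².

obtuse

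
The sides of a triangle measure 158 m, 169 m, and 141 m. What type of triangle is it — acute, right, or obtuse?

Compare the square of the longest side to the sum of squares of the other two: 141² + 158² = 44845 > 28561 = 169².

acute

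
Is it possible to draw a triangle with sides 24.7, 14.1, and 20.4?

The longest side is 24.7, and the other two sum to 34.5.
Since 34.5 > 24.7, the triangle inequality holds.

Yes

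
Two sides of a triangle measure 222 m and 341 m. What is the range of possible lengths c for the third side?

119 < c < 563

By the triangle inequality, c must be less than 222 + 341 = 563 and greater than |222 − 341| = 119.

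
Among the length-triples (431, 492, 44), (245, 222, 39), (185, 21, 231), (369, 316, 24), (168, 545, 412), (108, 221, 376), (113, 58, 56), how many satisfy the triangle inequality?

3

(44,431,492): 44+431 ≤ 492 → not valid
(39,222,245): 39+222 > 245 → valid
(21,185,231): 21+185 ≤ 231 → not valid
(24,316,369): 24+316 ≤ 369 → not valid
(168,412,545): 168+412 > 545 → valid
(108,221,376): 108+221 ≤ 376 → not valid
(56,58,113): 56+58 > 113 → valid
3 of the 7 triples form a triangle.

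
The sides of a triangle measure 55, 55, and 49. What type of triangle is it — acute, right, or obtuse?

acute

Compare the square of the longest side to the sum of squares of the other two: 49² + 55² = 5426 > 3025 = 55².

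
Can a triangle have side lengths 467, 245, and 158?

No

The longest side is 467, but the other two sum to only 403.
403 < 467, so the triangle inequality fails.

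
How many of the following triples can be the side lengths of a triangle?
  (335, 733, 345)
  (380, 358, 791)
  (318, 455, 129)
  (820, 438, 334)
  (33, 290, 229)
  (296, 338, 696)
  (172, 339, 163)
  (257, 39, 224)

1

(335,345,733): 335+345 ≤ 733 → not valid
(358,380,791): 358+380 ≤ 791 → not valid
(129,318,455): 129+318 ≤ 455 → not valid
(334,438,820): 334+438 ≤ 820 → not valid
(33,229,290): 33+229 ≤ 290 → not valid
(296,338,696): 296+338 ≤ 696 → not valid
(163,172,339): 163+172 ≤ 339 → not valid
(39,224,257): 39+224 > 257 → valid
1 of the 8 triples forms a triangle.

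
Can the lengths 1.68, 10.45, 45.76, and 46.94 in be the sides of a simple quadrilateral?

A quadrilateral exists iff every side is shorter than the sum of the others — equivalently, the longest side is less than the sum of the rest.
Longest side 46.94 < 57.89 (sum of the remaining 3), so yes.

Yes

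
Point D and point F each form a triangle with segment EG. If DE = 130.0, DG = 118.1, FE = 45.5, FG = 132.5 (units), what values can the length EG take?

87.0 < EG < 178.0

From triangle DEG: |130.0 − 118.1| < EG < 130.0 + 118.1, i.e. 11.9 < EG < 248.1.
From triangle FEG: 87.0 < EG < 178.0.
Both must hold, so EG lies in the intersection.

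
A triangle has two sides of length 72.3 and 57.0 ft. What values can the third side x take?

By the triangle inequality, x must be less than 72.3 + 57.0 = 129.3 and greater than |72.3 − 57.0| = 15.3.

15.3 < x < 129.3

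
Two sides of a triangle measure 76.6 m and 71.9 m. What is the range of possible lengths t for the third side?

4.7 < t < 148.5 (m)

By the triangle inequality, t must be less than 76.6 + 71.9 = 148.5 and greater than |76.6 − 71.9| = 4.7.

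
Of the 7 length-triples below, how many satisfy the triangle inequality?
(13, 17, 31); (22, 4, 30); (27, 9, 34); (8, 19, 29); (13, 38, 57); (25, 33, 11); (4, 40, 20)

(13,17,31): 13+17 ≤ 31 → not valid
(4,22,30): 4+22 ≤ 30 → not valid
(9,27,34): 9+27 > 34 → valid
(8,19,29): 8+19 ≤ 29 → not valid
(13,38,57): 13+38 ≤ 57 → not valid
(11,25,33): 11+25 > 33 → valid
(4,20,40): 4+20 ≤ 40 → not valid
2 of the 7 triples form a triangle.

2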